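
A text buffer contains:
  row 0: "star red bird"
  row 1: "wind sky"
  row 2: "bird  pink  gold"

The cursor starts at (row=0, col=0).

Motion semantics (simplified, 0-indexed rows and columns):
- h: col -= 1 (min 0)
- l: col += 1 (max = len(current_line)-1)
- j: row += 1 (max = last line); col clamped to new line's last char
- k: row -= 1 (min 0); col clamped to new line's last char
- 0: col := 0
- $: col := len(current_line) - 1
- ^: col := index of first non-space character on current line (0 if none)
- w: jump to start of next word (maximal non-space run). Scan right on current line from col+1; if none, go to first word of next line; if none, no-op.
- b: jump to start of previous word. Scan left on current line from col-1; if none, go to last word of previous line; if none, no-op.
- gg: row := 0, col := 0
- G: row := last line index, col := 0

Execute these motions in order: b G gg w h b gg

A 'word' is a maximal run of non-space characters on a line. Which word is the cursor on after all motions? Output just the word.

Answer: star

Derivation:
After 1 (b): row=0 col=0 char='s'
After 2 (G): row=2 col=0 char='b'
After 3 (gg): row=0 col=0 char='s'
After 4 (w): row=0 col=5 char='r'
After 5 (h): row=0 col=4 char='_'
After 6 (b): row=0 col=0 char='s'
After 7 (gg): row=0 col=0 char='s'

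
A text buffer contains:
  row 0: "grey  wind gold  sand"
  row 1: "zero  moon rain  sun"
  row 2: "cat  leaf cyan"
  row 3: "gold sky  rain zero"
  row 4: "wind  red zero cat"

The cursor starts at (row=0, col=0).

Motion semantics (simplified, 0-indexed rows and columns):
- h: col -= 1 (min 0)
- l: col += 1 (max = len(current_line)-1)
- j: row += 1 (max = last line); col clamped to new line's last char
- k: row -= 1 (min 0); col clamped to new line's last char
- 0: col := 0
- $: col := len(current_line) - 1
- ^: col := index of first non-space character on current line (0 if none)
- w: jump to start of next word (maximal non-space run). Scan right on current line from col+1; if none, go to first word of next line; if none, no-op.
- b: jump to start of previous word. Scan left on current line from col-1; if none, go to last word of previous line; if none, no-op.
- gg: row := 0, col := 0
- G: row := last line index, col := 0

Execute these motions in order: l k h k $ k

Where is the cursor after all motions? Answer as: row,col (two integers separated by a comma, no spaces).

Answer: 0,20

Derivation:
After 1 (l): row=0 col=1 char='r'
After 2 (k): row=0 col=1 char='r'
After 3 (h): row=0 col=0 char='g'
After 4 (k): row=0 col=0 char='g'
After 5 ($): row=0 col=20 char='d'
After 6 (k): row=0 col=20 char='d'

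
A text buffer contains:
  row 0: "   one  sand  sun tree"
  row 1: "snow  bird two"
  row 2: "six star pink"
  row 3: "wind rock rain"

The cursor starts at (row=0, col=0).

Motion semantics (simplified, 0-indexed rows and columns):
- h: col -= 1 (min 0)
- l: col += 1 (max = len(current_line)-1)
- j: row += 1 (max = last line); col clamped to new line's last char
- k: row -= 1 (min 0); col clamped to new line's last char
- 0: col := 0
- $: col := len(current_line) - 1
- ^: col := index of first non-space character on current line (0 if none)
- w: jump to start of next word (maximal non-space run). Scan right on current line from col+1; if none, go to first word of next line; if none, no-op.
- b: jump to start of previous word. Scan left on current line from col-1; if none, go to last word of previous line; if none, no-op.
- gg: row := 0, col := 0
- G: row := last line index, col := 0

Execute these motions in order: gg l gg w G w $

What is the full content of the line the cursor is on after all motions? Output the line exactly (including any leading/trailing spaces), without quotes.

After 1 (gg): row=0 col=0 char='_'
After 2 (l): row=0 col=1 char='_'
After 3 (gg): row=0 col=0 char='_'
After 4 (w): row=0 col=3 char='o'
After 5 (G): row=3 col=0 char='w'
After 6 (w): row=3 col=5 char='r'
After 7 ($): row=3 col=13 char='n'

Answer: wind rock rain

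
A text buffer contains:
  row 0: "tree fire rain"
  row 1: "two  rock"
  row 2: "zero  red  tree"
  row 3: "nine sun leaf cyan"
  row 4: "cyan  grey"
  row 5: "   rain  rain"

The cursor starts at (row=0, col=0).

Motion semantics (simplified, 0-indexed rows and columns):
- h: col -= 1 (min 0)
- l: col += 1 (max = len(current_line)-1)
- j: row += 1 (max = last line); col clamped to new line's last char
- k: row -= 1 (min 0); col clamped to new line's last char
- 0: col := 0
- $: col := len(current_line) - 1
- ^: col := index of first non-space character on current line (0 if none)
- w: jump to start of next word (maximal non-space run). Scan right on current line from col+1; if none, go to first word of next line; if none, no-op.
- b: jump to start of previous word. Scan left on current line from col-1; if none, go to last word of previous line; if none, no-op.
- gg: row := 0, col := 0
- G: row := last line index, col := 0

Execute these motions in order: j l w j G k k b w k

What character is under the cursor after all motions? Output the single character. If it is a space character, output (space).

After 1 (j): row=1 col=0 char='t'
After 2 (l): row=1 col=1 char='w'
After 3 (w): row=1 col=5 char='r'
After 4 (j): row=2 col=5 char='_'
After 5 (G): row=5 col=0 char='_'
After 6 (k): row=4 col=0 char='c'
After 7 (k): row=3 col=0 char='n'
After 8 (b): row=2 col=11 char='t'
After 9 (w): row=3 col=0 char='n'
After 10 (k): row=2 col=0 char='z'

Answer: z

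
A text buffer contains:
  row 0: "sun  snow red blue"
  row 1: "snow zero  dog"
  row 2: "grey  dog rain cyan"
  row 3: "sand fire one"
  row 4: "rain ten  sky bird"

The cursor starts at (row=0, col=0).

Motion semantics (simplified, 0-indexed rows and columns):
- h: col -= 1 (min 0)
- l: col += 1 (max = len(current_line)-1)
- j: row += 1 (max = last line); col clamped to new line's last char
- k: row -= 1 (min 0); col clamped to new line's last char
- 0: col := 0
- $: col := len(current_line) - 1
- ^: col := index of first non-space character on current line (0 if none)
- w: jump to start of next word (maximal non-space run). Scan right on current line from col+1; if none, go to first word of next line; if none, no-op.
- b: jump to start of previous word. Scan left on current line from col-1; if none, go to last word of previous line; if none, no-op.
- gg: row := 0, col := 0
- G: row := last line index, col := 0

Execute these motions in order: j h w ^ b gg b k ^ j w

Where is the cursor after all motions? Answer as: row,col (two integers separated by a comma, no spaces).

Answer: 1,5

Derivation:
After 1 (j): row=1 col=0 char='s'
After 2 (h): row=1 col=0 char='s'
After 3 (w): row=1 col=5 char='z'
After 4 (^): row=1 col=0 char='s'
After 5 (b): row=0 col=14 char='b'
After 6 (gg): row=0 col=0 char='s'
After 7 (b): row=0 col=0 char='s'
After 8 (k): row=0 col=0 char='s'
After 9 (^): row=0 col=0 char='s'
After 10 (j): row=1 col=0 char='s'
After 11 (w): row=1 col=5 char='z'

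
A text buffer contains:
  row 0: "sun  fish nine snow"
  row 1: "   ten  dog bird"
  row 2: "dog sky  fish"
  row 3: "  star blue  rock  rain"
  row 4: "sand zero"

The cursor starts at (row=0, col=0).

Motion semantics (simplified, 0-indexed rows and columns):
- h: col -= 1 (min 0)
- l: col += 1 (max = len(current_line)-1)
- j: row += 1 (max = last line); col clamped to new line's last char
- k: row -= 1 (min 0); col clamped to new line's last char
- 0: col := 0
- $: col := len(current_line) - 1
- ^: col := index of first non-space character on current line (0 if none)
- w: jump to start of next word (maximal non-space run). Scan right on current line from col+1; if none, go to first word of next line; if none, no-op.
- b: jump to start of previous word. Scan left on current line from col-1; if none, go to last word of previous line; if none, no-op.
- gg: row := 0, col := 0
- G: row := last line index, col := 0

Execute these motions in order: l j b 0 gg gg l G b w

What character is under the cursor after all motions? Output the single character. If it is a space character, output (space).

After 1 (l): row=0 col=1 char='u'
After 2 (j): row=1 col=1 char='_'
After 3 (b): row=0 col=15 char='s'
After 4 (0): row=0 col=0 char='s'
After 5 (gg): row=0 col=0 char='s'
After 6 (gg): row=0 col=0 char='s'
After 7 (l): row=0 col=1 char='u'
After 8 (G): row=4 col=0 char='s'
After 9 (b): row=3 col=19 char='r'
After 10 (w): row=4 col=0 char='s'

Answer: s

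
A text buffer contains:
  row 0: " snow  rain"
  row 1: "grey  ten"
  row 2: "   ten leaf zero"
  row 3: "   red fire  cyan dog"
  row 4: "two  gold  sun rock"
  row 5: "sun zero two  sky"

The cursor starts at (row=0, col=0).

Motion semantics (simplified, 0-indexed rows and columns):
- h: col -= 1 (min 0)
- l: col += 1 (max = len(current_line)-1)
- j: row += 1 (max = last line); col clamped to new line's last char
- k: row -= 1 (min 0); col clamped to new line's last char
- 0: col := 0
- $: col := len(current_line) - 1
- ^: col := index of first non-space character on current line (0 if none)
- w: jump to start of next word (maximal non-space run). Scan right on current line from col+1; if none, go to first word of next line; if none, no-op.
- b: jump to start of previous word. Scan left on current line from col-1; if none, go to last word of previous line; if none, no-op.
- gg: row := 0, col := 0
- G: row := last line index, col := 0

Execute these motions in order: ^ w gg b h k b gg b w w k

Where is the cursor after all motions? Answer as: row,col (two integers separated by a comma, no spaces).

Answer: 0,7

Derivation:
After 1 (^): row=0 col=1 char='s'
After 2 (w): row=0 col=7 char='r'
After 3 (gg): row=0 col=0 char='_'
After 4 (b): row=0 col=0 char='_'
After 5 (h): row=0 col=0 char='_'
After 6 (k): row=0 col=0 char='_'
After 7 (b): row=0 col=0 char='_'
After 8 (gg): row=0 col=0 char='_'
After 9 (b): row=0 col=0 char='_'
After 10 (w): row=0 col=1 char='s'
After 11 (w): row=0 col=7 char='r'
After 12 (k): row=0 col=7 char='r'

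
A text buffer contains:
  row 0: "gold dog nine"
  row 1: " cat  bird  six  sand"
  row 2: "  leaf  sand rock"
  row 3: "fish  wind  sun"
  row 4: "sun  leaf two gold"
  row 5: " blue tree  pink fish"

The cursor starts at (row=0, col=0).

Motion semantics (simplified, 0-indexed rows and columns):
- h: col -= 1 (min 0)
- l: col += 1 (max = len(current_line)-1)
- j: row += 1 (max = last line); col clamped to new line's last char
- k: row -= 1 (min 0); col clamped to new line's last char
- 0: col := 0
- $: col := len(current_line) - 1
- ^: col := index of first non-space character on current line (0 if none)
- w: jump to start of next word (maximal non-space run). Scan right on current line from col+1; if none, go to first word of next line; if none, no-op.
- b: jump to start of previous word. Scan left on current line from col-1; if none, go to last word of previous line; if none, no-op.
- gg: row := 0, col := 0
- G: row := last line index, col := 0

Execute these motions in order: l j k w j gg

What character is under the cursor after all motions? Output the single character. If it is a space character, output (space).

After 1 (l): row=0 col=1 char='o'
After 2 (j): row=1 col=1 char='c'
After 3 (k): row=0 col=1 char='o'
After 4 (w): row=0 col=5 char='d'
After 5 (j): row=1 col=5 char='_'
After 6 (gg): row=0 col=0 char='g'

Answer: g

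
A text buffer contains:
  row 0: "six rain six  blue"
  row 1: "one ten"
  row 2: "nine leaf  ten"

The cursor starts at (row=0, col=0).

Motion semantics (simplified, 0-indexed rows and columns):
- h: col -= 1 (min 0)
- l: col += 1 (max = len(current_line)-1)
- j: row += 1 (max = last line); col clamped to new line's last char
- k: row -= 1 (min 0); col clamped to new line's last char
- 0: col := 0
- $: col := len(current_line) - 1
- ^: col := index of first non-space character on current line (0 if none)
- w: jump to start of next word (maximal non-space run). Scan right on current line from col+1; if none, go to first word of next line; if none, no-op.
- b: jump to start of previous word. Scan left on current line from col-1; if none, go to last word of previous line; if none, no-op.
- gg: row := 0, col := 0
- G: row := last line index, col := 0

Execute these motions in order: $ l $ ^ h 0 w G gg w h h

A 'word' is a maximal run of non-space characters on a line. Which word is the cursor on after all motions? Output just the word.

After 1 ($): row=0 col=17 char='e'
After 2 (l): row=0 col=17 char='e'
After 3 ($): row=0 col=17 char='e'
After 4 (^): row=0 col=0 char='s'
After 5 (h): row=0 col=0 char='s'
After 6 (0): row=0 col=0 char='s'
After 7 (w): row=0 col=4 char='r'
After 8 (G): row=2 col=0 char='n'
After 9 (gg): row=0 col=0 char='s'
After 10 (w): row=0 col=4 char='r'
After 11 (h): row=0 col=3 char='_'
After 12 (h): row=0 col=2 char='x'

Answer: six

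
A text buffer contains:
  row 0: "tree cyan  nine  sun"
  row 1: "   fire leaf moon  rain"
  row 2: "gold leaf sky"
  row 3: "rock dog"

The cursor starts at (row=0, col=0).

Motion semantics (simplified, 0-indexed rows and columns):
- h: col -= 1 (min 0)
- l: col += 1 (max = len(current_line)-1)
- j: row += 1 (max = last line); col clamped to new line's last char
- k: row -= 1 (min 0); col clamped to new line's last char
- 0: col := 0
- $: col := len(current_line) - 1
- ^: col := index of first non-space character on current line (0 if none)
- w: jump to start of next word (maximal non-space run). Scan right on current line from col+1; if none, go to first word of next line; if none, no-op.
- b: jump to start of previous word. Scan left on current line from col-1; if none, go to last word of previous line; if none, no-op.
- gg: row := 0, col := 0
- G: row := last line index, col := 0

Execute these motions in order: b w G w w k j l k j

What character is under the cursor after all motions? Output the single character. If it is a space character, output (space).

After 1 (b): row=0 col=0 char='t'
After 2 (w): row=0 col=5 char='c'
After 3 (G): row=3 col=0 char='r'
After 4 (w): row=3 col=5 char='d'
After 5 (w): row=3 col=5 char='d'
After 6 (k): row=2 col=5 char='l'
After 7 (j): row=3 col=5 char='d'
After 8 (l): row=3 col=6 char='o'
After 9 (k): row=2 col=6 char='e'
After 10 (j): row=3 col=6 char='o'

Answer: o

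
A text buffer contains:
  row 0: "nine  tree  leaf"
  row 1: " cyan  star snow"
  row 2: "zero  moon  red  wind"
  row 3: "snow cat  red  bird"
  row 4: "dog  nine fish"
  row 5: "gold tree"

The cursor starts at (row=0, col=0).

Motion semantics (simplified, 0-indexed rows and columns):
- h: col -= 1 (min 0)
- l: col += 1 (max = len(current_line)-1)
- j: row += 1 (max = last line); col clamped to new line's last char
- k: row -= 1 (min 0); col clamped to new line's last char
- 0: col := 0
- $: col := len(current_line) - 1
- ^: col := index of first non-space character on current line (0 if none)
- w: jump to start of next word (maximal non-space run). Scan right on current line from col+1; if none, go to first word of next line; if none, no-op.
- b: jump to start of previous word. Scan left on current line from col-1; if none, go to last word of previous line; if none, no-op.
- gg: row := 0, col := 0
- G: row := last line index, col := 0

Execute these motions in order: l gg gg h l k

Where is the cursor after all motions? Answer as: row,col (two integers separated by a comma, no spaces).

After 1 (l): row=0 col=1 char='i'
After 2 (gg): row=0 col=0 char='n'
After 3 (gg): row=0 col=0 char='n'
After 4 (h): row=0 col=0 char='n'
After 5 (l): row=0 col=1 char='i'
After 6 (k): row=0 col=1 char='i'

Answer: 0,1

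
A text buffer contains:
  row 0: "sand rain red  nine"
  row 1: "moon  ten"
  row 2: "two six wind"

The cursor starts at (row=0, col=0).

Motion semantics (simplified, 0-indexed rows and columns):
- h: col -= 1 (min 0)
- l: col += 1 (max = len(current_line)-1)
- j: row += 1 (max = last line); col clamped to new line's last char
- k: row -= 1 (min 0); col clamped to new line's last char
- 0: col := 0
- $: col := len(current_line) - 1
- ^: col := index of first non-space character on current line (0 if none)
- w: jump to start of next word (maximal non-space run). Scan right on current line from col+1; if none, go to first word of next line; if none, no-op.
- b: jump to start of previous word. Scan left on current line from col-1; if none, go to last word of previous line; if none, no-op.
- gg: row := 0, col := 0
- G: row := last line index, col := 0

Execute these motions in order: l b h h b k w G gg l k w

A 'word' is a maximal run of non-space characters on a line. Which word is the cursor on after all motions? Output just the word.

Answer: rain

Derivation:
After 1 (l): row=0 col=1 char='a'
After 2 (b): row=0 col=0 char='s'
After 3 (h): row=0 col=0 char='s'
After 4 (h): row=0 col=0 char='s'
After 5 (b): row=0 col=0 char='s'
After 6 (k): row=0 col=0 char='s'
After 7 (w): row=0 col=5 char='r'
After 8 (G): row=2 col=0 char='t'
After 9 (gg): row=0 col=0 char='s'
After 10 (l): row=0 col=1 char='a'
After 11 (k): row=0 col=1 char='a'
After 12 (w): row=0 col=5 char='r'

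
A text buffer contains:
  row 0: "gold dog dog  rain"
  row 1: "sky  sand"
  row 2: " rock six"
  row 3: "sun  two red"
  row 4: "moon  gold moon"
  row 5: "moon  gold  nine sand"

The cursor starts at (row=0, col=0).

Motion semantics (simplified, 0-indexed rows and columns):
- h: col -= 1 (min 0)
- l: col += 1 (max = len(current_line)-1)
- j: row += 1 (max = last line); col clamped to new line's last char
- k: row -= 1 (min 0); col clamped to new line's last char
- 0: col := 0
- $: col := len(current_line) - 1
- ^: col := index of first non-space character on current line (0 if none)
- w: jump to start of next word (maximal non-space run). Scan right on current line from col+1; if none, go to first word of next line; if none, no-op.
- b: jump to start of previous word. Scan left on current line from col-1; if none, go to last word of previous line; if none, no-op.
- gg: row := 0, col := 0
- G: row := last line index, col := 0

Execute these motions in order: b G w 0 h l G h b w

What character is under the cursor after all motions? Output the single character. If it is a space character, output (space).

After 1 (b): row=0 col=0 char='g'
After 2 (G): row=5 col=0 char='m'
After 3 (w): row=5 col=6 char='g'
After 4 (0): row=5 col=0 char='m'
After 5 (h): row=5 col=0 char='m'
After 6 (l): row=5 col=1 char='o'
After 7 (G): row=5 col=0 char='m'
After 8 (h): row=5 col=0 char='m'
After 9 (b): row=4 col=11 char='m'
After 10 (w): row=5 col=0 char='m'

Answer: m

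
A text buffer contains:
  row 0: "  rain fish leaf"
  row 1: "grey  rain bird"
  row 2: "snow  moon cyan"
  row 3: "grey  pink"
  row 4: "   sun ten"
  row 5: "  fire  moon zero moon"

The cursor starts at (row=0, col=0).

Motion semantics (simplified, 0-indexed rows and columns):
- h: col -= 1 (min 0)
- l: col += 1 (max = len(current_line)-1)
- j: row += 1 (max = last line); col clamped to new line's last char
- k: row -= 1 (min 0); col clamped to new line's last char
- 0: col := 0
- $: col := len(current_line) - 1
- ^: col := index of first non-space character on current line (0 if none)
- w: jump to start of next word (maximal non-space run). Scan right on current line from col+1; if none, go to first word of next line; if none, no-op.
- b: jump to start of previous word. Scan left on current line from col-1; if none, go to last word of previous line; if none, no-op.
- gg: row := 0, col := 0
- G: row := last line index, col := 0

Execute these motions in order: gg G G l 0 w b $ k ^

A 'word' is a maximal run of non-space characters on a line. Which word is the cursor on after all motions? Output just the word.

Answer: grey

Derivation:
After 1 (gg): row=0 col=0 char='_'
After 2 (G): row=5 col=0 char='_'
After 3 (G): row=5 col=0 char='_'
After 4 (l): row=5 col=1 char='_'
After 5 (0): row=5 col=0 char='_'
After 6 (w): row=5 col=2 char='f'
After 7 (b): row=4 col=7 char='t'
After 8 ($): row=4 col=9 char='n'
After 9 (k): row=3 col=9 char='k'
After 10 (^): row=3 col=0 char='g'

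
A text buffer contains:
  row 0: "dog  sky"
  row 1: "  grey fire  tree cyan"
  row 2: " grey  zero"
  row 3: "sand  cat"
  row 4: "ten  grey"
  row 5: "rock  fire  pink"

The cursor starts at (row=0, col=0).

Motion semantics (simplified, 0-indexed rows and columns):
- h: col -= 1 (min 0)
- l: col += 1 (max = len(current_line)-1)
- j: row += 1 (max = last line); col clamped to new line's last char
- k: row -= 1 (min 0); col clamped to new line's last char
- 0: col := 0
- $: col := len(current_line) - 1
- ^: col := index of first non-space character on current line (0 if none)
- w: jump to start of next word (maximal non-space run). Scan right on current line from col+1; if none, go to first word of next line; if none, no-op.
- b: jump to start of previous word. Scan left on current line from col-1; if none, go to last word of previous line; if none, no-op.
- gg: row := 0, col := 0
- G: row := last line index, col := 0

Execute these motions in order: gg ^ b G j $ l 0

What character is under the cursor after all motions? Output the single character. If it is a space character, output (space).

After 1 (gg): row=0 col=0 char='d'
After 2 (^): row=0 col=0 char='d'
After 3 (b): row=0 col=0 char='d'
After 4 (G): row=5 col=0 char='r'
After 5 (j): row=5 col=0 char='r'
After 6 ($): row=5 col=15 char='k'
After 7 (l): row=5 col=15 char='k'
After 8 (0): row=5 col=0 char='r'

Answer: r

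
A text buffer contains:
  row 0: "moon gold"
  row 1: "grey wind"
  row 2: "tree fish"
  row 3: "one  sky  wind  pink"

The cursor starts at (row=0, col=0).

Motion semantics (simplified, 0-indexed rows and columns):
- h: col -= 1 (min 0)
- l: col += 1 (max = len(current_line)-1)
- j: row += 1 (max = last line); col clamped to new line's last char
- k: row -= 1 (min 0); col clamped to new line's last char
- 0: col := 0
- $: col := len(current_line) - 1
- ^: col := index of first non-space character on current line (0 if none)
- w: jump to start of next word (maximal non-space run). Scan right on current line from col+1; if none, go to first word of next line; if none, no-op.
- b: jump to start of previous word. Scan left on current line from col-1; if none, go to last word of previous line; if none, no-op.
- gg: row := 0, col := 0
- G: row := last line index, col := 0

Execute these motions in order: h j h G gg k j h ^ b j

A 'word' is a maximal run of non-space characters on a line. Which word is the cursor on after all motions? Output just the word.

After 1 (h): row=0 col=0 char='m'
After 2 (j): row=1 col=0 char='g'
After 3 (h): row=1 col=0 char='g'
After 4 (G): row=3 col=0 char='o'
After 5 (gg): row=0 col=0 char='m'
After 6 (k): row=0 col=0 char='m'
After 7 (j): row=1 col=0 char='g'
After 8 (h): row=1 col=0 char='g'
After 9 (^): row=1 col=0 char='g'
After 10 (b): row=0 col=5 char='g'
After 11 (j): row=1 col=5 char='w'

Answer: wind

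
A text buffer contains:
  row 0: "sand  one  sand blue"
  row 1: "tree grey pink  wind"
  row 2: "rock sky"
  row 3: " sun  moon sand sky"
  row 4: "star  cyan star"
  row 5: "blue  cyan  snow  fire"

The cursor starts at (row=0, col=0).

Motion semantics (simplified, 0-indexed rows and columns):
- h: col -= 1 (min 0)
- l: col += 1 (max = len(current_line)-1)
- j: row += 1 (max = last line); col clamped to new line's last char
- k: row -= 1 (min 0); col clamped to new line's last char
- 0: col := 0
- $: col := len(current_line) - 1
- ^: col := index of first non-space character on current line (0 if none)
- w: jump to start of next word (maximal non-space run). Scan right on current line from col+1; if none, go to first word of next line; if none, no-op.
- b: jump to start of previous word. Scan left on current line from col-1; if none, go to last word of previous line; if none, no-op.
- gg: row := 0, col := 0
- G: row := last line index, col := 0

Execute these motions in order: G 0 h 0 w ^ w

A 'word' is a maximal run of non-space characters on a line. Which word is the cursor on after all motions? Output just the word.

After 1 (G): row=5 col=0 char='b'
After 2 (0): row=5 col=0 char='b'
After 3 (h): row=5 col=0 char='b'
After 4 (0): row=5 col=0 char='b'
After 5 (w): row=5 col=6 char='c'
After 6 (^): row=5 col=0 char='b'
After 7 (w): row=5 col=6 char='c'

Answer: cyan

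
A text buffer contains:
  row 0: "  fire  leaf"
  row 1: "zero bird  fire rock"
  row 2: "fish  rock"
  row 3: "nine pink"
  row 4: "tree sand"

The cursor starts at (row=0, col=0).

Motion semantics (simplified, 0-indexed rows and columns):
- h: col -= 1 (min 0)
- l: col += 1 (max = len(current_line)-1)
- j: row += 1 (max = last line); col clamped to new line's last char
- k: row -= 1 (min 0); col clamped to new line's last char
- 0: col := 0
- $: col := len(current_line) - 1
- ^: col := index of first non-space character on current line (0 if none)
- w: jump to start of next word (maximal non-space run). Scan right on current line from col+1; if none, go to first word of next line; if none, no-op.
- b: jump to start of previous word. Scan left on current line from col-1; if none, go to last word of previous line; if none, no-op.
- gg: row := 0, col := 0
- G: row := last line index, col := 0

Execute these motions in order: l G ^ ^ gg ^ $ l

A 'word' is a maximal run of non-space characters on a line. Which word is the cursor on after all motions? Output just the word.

After 1 (l): row=0 col=1 char='_'
After 2 (G): row=4 col=0 char='t'
After 3 (^): row=4 col=0 char='t'
After 4 (^): row=4 col=0 char='t'
After 5 (gg): row=0 col=0 char='_'
After 6 (^): row=0 col=2 char='f'
After 7 ($): row=0 col=11 char='f'
After 8 (l): row=0 col=11 char='f'

Answer: leaf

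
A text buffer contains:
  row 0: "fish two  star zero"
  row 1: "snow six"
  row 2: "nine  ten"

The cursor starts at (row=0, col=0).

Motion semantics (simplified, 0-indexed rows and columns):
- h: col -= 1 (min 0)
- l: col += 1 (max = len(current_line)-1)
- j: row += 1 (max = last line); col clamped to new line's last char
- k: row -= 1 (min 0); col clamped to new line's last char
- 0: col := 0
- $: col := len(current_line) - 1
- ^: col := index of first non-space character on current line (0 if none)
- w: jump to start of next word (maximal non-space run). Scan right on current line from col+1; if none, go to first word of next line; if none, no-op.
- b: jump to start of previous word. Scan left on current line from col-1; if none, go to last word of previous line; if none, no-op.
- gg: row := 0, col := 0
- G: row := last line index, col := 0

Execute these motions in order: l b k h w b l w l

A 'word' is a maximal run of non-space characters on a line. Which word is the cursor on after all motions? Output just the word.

After 1 (l): row=0 col=1 char='i'
After 2 (b): row=0 col=0 char='f'
After 3 (k): row=0 col=0 char='f'
After 4 (h): row=0 col=0 char='f'
After 5 (w): row=0 col=5 char='t'
After 6 (b): row=0 col=0 char='f'
After 7 (l): row=0 col=1 char='i'
After 8 (w): row=0 col=5 char='t'
After 9 (l): row=0 col=6 char='w'

Answer: two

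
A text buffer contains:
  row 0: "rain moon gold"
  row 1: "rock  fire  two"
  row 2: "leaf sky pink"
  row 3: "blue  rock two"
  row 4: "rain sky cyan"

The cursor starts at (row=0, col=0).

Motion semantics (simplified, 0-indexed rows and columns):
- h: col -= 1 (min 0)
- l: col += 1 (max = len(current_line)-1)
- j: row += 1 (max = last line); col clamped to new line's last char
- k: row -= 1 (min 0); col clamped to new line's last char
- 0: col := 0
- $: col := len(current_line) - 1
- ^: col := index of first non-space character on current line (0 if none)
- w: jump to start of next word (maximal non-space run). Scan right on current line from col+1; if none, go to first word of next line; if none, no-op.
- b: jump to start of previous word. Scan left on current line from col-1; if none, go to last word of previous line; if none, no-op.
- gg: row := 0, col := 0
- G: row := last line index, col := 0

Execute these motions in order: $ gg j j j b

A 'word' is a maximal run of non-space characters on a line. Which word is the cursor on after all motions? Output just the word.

Answer: pink

Derivation:
After 1 ($): row=0 col=13 char='d'
After 2 (gg): row=0 col=0 char='r'
After 3 (j): row=1 col=0 char='r'
After 4 (j): row=2 col=0 char='l'
After 5 (j): row=3 col=0 char='b'
After 6 (b): row=2 col=9 char='p'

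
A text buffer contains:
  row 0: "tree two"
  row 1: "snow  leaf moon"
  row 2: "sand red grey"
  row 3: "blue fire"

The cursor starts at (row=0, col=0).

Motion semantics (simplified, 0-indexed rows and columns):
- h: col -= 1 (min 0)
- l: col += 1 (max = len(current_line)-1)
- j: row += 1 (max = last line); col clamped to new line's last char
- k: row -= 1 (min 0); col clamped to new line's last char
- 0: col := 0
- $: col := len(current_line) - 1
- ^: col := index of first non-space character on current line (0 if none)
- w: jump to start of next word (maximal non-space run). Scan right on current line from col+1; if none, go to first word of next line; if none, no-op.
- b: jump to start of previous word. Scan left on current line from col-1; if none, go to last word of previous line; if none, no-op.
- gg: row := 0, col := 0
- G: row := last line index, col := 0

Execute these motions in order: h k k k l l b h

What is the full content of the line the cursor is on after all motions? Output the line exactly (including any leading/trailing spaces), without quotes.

After 1 (h): row=0 col=0 char='t'
After 2 (k): row=0 col=0 char='t'
After 3 (k): row=0 col=0 char='t'
After 4 (k): row=0 col=0 char='t'
After 5 (l): row=0 col=1 char='r'
After 6 (l): row=0 col=2 char='e'
After 7 (b): row=0 col=0 char='t'
After 8 (h): row=0 col=0 char='t'

Answer: tree two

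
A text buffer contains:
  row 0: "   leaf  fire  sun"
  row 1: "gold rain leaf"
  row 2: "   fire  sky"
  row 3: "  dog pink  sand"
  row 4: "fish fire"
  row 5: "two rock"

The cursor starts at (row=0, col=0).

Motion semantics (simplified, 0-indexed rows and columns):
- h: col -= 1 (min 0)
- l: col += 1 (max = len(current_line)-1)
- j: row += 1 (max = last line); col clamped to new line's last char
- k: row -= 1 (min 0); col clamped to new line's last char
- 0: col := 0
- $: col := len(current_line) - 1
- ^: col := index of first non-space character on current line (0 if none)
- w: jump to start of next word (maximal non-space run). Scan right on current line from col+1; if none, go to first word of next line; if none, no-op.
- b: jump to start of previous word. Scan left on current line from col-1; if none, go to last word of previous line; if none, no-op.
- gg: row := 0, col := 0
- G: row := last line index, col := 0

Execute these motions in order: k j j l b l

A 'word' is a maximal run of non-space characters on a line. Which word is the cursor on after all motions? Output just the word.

After 1 (k): row=0 col=0 char='_'
After 2 (j): row=1 col=0 char='g'
After 3 (j): row=2 col=0 char='_'
After 4 (l): row=2 col=1 char='_'
After 5 (b): row=1 col=10 char='l'
After 6 (l): row=1 col=11 char='e'

Answer: leaf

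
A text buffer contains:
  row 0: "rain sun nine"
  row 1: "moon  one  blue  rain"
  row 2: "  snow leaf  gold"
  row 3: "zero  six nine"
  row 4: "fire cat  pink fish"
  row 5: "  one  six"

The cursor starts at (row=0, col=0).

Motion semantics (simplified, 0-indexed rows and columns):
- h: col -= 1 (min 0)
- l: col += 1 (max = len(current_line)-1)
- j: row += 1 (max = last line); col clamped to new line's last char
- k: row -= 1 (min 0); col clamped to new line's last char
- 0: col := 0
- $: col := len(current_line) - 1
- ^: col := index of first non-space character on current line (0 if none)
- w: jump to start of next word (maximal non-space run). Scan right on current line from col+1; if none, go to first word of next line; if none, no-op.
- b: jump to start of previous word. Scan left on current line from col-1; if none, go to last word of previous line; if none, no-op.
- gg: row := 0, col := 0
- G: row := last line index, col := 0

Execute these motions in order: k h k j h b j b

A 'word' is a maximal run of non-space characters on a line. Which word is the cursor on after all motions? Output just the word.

After 1 (k): row=0 col=0 char='r'
After 2 (h): row=0 col=0 char='r'
After 3 (k): row=0 col=0 char='r'
After 4 (j): row=1 col=0 char='m'
After 5 (h): row=1 col=0 char='m'
After 6 (b): row=0 col=9 char='n'
After 7 (j): row=1 col=9 char='_'
After 8 (b): row=1 col=6 char='o'

Answer: one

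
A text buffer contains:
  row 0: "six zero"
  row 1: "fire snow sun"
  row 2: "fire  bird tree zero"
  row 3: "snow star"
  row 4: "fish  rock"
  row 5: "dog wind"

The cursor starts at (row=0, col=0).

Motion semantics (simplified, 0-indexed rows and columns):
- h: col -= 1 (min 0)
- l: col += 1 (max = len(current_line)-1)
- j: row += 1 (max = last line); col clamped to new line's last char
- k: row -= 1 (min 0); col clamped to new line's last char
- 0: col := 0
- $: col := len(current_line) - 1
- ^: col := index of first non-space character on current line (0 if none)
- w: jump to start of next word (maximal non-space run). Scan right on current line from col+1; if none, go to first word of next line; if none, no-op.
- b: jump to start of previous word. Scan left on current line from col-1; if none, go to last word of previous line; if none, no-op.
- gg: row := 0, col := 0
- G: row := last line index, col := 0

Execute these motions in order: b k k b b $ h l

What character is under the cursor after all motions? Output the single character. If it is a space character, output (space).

After 1 (b): row=0 col=0 char='s'
After 2 (k): row=0 col=0 char='s'
After 3 (k): row=0 col=0 char='s'
After 4 (b): row=0 col=0 char='s'
After 5 (b): row=0 col=0 char='s'
After 6 ($): row=0 col=7 char='o'
After 7 (h): row=0 col=6 char='r'
After 8 (l): row=0 col=7 char='o'

Answer: o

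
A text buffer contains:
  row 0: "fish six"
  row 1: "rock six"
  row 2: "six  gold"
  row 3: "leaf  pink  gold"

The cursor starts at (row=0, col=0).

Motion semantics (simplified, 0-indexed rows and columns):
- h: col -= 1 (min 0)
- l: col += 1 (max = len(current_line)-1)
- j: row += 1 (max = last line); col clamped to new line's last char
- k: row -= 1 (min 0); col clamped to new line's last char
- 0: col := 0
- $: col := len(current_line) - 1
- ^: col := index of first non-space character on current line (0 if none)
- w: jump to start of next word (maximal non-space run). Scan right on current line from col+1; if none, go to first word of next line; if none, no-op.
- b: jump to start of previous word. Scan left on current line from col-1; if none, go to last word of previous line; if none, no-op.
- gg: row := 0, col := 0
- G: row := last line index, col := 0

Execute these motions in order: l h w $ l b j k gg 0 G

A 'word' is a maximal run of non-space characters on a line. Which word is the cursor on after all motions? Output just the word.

After 1 (l): row=0 col=1 char='i'
After 2 (h): row=0 col=0 char='f'
After 3 (w): row=0 col=5 char='s'
After 4 ($): row=0 col=7 char='x'
After 5 (l): row=0 col=7 char='x'
After 6 (b): row=0 col=5 char='s'
After 7 (j): row=1 col=5 char='s'
After 8 (k): row=0 col=5 char='s'
After 9 (gg): row=0 col=0 char='f'
After 10 (0): row=0 col=0 char='f'
After 11 (G): row=3 col=0 char='l'

Answer: leaf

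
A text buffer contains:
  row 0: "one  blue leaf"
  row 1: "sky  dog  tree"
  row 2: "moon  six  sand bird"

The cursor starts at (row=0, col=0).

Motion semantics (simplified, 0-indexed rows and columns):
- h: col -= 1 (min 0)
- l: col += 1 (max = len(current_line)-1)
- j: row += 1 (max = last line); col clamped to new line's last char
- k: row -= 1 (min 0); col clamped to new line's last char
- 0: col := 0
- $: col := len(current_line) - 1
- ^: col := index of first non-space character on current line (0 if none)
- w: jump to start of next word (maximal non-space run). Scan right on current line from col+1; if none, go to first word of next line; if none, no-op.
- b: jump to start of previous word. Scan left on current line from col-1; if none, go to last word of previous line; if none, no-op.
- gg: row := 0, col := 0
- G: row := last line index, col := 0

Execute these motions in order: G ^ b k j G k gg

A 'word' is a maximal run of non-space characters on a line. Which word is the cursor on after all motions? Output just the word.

After 1 (G): row=2 col=0 char='m'
After 2 (^): row=2 col=0 char='m'
After 3 (b): row=1 col=10 char='t'
After 4 (k): row=0 col=10 char='l'
After 5 (j): row=1 col=10 char='t'
After 6 (G): row=2 col=0 char='m'
After 7 (k): row=1 col=0 char='s'
After 8 (gg): row=0 col=0 char='o'

Answer: one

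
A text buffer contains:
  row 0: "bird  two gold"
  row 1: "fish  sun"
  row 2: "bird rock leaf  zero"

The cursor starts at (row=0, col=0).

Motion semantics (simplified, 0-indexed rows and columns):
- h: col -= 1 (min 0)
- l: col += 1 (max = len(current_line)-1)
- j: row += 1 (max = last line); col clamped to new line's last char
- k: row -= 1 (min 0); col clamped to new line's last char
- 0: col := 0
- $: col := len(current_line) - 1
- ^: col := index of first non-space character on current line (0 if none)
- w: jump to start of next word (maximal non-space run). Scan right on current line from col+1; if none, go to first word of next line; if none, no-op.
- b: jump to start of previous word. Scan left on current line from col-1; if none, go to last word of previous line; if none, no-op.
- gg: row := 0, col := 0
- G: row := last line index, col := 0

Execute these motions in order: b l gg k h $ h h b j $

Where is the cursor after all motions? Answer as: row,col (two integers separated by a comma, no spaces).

Answer: 1,8

Derivation:
After 1 (b): row=0 col=0 char='b'
After 2 (l): row=0 col=1 char='i'
After 3 (gg): row=0 col=0 char='b'
After 4 (k): row=0 col=0 char='b'
After 5 (h): row=0 col=0 char='b'
After 6 ($): row=0 col=13 char='d'
After 7 (h): row=0 col=12 char='l'
After 8 (h): row=0 col=11 char='o'
After 9 (b): row=0 col=10 char='g'
After 10 (j): row=1 col=8 char='n'
After 11 ($): row=1 col=8 char='n'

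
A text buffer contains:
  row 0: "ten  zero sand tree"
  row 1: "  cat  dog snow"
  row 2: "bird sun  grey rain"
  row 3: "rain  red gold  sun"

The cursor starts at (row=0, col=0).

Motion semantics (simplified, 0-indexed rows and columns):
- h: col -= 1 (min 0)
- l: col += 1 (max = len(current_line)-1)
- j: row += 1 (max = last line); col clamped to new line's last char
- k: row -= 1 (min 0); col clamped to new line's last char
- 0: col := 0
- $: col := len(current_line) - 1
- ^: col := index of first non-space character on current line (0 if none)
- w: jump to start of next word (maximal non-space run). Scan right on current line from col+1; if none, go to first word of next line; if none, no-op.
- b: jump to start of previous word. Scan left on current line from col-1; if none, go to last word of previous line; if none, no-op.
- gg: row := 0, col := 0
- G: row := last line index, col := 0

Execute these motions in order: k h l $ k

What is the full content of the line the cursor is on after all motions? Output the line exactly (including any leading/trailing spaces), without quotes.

Answer: ten  zero sand tree

Derivation:
After 1 (k): row=0 col=0 char='t'
After 2 (h): row=0 col=0 char='t'
After 3 (l): row=0 col=1 char='e'
After 4 ($): row=0 col=18 char='e'
After 5 (k): row=0 col=18 char='e'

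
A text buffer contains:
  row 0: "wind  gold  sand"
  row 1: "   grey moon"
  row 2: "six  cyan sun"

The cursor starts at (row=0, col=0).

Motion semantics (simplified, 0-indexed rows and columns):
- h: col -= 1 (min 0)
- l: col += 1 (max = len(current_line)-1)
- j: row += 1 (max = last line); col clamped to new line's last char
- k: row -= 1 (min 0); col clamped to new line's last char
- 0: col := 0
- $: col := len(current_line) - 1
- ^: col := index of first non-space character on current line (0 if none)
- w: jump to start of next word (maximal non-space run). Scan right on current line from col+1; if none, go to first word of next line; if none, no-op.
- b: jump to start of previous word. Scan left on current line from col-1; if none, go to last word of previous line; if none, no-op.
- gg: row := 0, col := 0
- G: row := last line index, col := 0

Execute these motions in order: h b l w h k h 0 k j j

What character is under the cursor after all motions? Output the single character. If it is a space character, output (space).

After 1 (h): row=0 col=0 char='w'
After 2 (b): row=0 col=0 char='w'
After 3 (l): row=0 col=1 char='i'
After 4 (w): row=0 col=6 char='g'
After 5 (h): row=0 col=5 char='_'
After 6 (k): row=0 col=5 char='_'
After 7 (h): row=0 col=4 char='_'
After 8 (0): row=0 col=0 char='w'
After 9 (k): row=0 col=0 char='w'
After 10 (j): row=1 col=0 char='_'
After 11 (j): row=2 col=0 char='s'

Answer: s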